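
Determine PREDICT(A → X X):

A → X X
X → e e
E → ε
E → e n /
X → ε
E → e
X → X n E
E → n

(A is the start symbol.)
PREDICT(A → X X) = (FIRST(RHS) \ {ε}) ∪ (FOLLOW(A) if ε ∈ FIRST(RHS), i.e. RHS ⇒* ε)
FIRST(X) = { 'e', 'n', ε }
FIRST(X X) = { 'e', 'n', ε }
ε ∈ FIRST(X X) (the right-hand side is nullable), so add FOLLOW(A) = { $ }
PREDICT(A → X X) = { $, 'e', 'n' }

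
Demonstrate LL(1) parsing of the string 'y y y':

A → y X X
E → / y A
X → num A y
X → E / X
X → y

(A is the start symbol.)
LL(1) parsing maintains a stack (initially the start symbol over $) and the input. At each step: if the stack top is a terminal, match it against the current input token; if it is a non-terminal N, replace it with the RHS of M[N, lookahead] (the unique production whose predict set contains the lookahead).

Stack is shown with the top on the left.

Stack    Input    Action
------------------------
A $      y y y $  output A → y X X
y X X $  y y y $  match 'y'
X X $    y y $    output X → y
y X $    y y $    match 'y'
X $      y $      output X → y
y $      y $      match 'y'
$        $        accept

The string is accepted.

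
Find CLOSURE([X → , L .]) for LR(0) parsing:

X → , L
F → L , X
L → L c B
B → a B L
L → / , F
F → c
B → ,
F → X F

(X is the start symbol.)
{ [X → , L .] }

Start with: [X → , L .]
The dot is at the end, so nothing is added.

CLOSURE = { [X → , L .] }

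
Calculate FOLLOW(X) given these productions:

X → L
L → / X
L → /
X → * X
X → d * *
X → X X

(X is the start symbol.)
X is the start symbol, so $ ∈ FOLLOW(X).
In L → / X: X is at the end, add FOLLOW(L)
In X → * X: X is at the end; this adds FOLLOW(X) to itself — nothing new
In X → X X: X is followed by X, add FIRST(X) \ {ε} = { '*', '/', 'd' }
In X → X X: X is at the end; this adds FOLLOW(X) to itself — nothing new

The FOLLOW sets referred to above (computed the same way, to a fixed point):
  FOLLOW(L) = { $, '*', '/', 'd' }

Taking the union: FOLLOW(X) = { $, '*', '/', 'd' }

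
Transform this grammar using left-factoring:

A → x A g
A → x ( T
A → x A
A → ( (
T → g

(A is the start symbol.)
Left-factoring transforms A → αβ₁ | αβ₂ into A → αA' and A' → β₁ | β₂
(α is the longest common prefix among the alternatives). Repeat until
no nonterminal has two alternatives with a common prefix.

Round 1: A has alternatives sharing prefix 'x'. Introduce A': A → x A'
  Add: A' → A g
  Add: A' → ( T
  Add: A' → A

Round 2: A' has alternatives sharing prefix 'A'. Introduce A'': A' → A A''
  Add: A'' → g
  Add: A'' → ε

No remaining common prefixes — done.

Resulting grammar:
A → x A'
A' → A A''
A'' → g
A'' → ε
A' → ( T
A → ( (
T → g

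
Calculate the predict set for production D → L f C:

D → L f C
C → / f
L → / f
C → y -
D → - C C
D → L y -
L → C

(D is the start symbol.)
PREDICT(D → L f C) = (FIRST(RHS) \ {ε}) ∪ (FOLLOW(D) if ε ∈ FIRST(RHS), i.e. RHS ⇒* ε)
FIRST(L) = { '/', 'y' }
FIRST(L f C) = { '/', 'y' }
ε ∉ FIRST(L f C), so FOLLOW(D) is not added.
PREDICT(D → L f C) = { '/', 'y' }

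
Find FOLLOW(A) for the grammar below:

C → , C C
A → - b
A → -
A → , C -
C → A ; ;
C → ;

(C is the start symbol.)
To compute FOLLOW(A), find every occurrence of A on a right-hand side N → α A β: add FIRST(β) \ {ε}, and if β is empty or nullable also add FOLLOW(N). Iterate to a fixed point.

In C → A ; ;: A is followed by ';' ';', add FIRST(';' ';') \ {ε} = { ';' }

Taking the union: FOLLOW(A) = { ';' }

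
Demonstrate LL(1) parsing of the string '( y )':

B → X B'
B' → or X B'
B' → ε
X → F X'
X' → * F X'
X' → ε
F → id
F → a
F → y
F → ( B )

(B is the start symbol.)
LL(1) parsing maintains a stack (initially the start symbol over $) and the input. At each step: if the stack top is a terminal, match it against the current input token; if it is a non-terminal N, replace it with the RHS of M[N, lookahead] (the unique production whose predict set contains the lookahead).

Stack is shown with the top on the left.

Stack              Input    Action
----------------------------------
B $                ( y ) $  output B → X B'
X B' $             ( y ) $  output X → F X'
F X' B' $          ( y ) $  output F → ( B )
( B ) X' B' $      ( y ) $  match '('
B ) X' B' $        y ) $    output B → X B'
X B' ) X' B' $     y ) $    output X → F X'
F X' B' ) X' B' $  y ) $    output F → y
y X' B' ) X' B' $  y ) $    match 'y'
X' B' ) X' B' $    ) $      output X' → ε
B' ) X' B' $       ) $      output B' → ε
) X' B' $          ) $      match ')'
X' B' $            $        output X' → ε
B' $               $        output B' → ε
$                  $        accept

The string is accepted.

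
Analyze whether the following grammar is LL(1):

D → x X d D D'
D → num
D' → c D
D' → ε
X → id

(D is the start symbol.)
A grammar is LL(1) if for each non-terminal N with multiple productions, the predict sets of those productions are pairwise disjoint, where PREDICT(N → α) = (FIRST(α) \ {ε}) ∪ (FOLLOW(N) if α ⇒* ε).

Relevant sets:
  FOLLOW(D') = { $, 'c' }

For D:
  PREDICT(D → x X d D D') = { 'x' }
  PREDICT(D → num) = { 'num' }
For D':
  PREDICT(D' → c D) = { 'c' }
  PREDICT(D' → ε) = { $, 'c' }
X has a single production, so nothing to check there.

Conflict found: Predict set conflict for D': { 'c' }
The grammar is NOT LL(1).

Answer: No. Predict set conflict for D': { 'c' }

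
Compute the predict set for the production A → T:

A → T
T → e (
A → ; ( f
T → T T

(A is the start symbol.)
PREDICT(A → T) = (FIRST(RHS) \ {ε}) ∪ (FOLLOW(A) if ε ∈ FIRST(RHS), i.e. RHS ⇒* ε)
FIRST(T) = { 'e' }
FIRST(T) = { 'e' }
ε ∉ FIRST(T), so FOLLOW(A) is not added.
PREDICT(A → T) = { 'e' }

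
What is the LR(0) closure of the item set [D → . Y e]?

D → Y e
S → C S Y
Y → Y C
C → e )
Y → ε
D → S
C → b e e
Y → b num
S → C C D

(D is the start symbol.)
{ [D → . Y e], [Y → . Y C], [Y → . b num], [Y → .] }

Start with: [D → . Y e]
  [D → . Y e] has the dot before Y: add [Y → . Y C], [Y → .], [Y → . b num]
No further items can be added.

CLOSURE = { [D → . Y e], [Y → . Y C], [Y → . b num], [Y → .] }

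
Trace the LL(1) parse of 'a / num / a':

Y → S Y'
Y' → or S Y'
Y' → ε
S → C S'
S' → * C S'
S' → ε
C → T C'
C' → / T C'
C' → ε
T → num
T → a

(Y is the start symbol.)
Stack is shown with the top on the left.

Stack           Input          Action
-------------------------------------
Y $             a / num / a $  output Y → S Y'
S Y' $          a / num / a $  output S → C S'
C S' Y' $       a / num / a $  output C → T C'
T C' S' Y' $    a / num / a $  output T → a
a C' S' Y' $    a / num / a $  match 'a'
C' S' Y' $      / num / a $    output C' → / T C'
/ T C' S' Y' $  / num / a $    match '/'
T C' S' Y' $    num / a $      output T → num
num C' S' Y' $  num / a $      match 'num'
C' S' Y' $      / a $          output C' → / T C'
/ T C' S' Y' $  / a $          match '/'
T C' S' Y' $    a $            output T → a
a C' S' Y' $    a $            match 'a'
C' S' Y' $      $              output C' → ε
S' Y' $         $              output S' → ε
Y' $            $              output Y' → ε
$               $              accept

The string is accepted.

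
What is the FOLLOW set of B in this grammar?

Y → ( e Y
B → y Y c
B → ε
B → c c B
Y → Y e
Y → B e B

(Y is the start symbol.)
{ $, 'c', 'e' }

In B → c c B: B is at the end; this adds FOLLOW(B) to itself — nothing new
In Y → B e B: B is followed by e B, add FIRST(e B) \ {ε} = { 'e' }
In Y → B e B: B is at the end, add FOLLOW(Y)

The FOLLOW sets referred to above (computed the same way, to a fixed point):
  FOLLOW(Y) = { $, 'c', 'e' }

Taking the union: FOLLOW(B) = { $, 'c', 'e' }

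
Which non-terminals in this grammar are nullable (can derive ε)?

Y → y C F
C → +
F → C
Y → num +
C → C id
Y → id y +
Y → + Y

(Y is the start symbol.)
None

A non-terminal is nullable if it can derive ε (the empty string): either it has an ε-production, or it has a production whose right-hand side consists entirely of nullable non-terminals.

There are no ε-productions, so no non-terminal can derive ε.
No non-terminals are nullable.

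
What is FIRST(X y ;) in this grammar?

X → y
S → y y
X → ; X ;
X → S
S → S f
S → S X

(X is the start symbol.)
{ ';', 'y' }

FIRST sets of the non-terminals involved (from the grammar, by fixed-point iteration):
  FIRST(X) = { ';', 'y' }

To compute FIRST(X y ;), process the symbols left to right:
Symbol X is a non-terminal. Add FIRST(X) \ {ε} = { ';', 'y' }
X is not nullable (ε ∉ FIRST(X)), so stop here.
FIRST(X y ;) = { ';', 'y' }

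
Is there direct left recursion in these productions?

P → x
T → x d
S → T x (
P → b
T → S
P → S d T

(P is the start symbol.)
No direct left recursion

Direct left recursion occurs when N → N α for some non-terminal N (the right-hand side begins with the left-hand side itself).

P → x: starts with x
T → x d: starts with x
S → T x (: starts with T
P → b: starts with b
T → S: starts with S
P → S d T: starts with S

No direct left recursion found.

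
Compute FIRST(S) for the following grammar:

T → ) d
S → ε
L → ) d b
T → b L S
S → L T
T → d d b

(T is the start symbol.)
{ ')', ε }

To compute FIRST(S), examine every production with S on the left-hand side, reading each right-hand side left to right until a non-nullable symbol is reached.

FIRST sets of the other non-terminals involved (by the same procedure, iterated to a fixed point):
  FIRST(L) = { ')' }

From S → ε:
  - ε-production, so ε ∈ FIRST(S)
From S → L T:
  - L is a non-terminal: add FIRST(L) \ {ε} = { ')' }
    L is not nullable, so stop

Collecting: FIRST(S) = { ')', ε }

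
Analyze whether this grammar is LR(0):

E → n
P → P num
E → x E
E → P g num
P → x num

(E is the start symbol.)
Augment with E' → E and build the canonical LR(0) collection (I0 = CLOSURE({[E' → . E]}), then GOTO on every symbol after a dot until no new states appear). It has 10 states:
  I0: { [E → . P g num], [E → . n], [E → . x E], [E' → . E], [P → . P num], [P → . x num] }  — shift
  I1: { [E' → E .] }  — accept
  I2: { [E → P . g num], [P → P . num] }  — shift
  I3: { [E → n .] }  — reduce
  I4: { [E → . P g num], [E → . n], [E → . x E], [E → x . E], [P → . P num], [P → . x num], [P → x . num] }  — shift
  I5: { [E → x E .] }  — reduce
  I6: { [P → x num .] }  — reduce
  I7: { [E → P g . num] }  — shift
  I8: { [P → P num .] }  — reduce
  I9: { [E → P g num .] }  — reduce

Every state is either a pure shift/goto state or contains exactly one complete item and nothing to shift — no conflicts. The grammar is LR(0).

Answer: Yes, the grammar is LR(0)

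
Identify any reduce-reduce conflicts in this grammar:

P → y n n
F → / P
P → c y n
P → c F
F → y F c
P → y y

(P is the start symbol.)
A reduce-reduce conflict occurs when an LR(0) state has two complete items [A → α .] and [B → β .] — both call for a reduction, and with no lookahead the parser cannot choose between them.

Augment with P' → P and build the canonical LR(0) collection (I0 = CLOSURE({[P' → . P]}), then GOTO on every symbol after a dot until no new states appear). It has 15 states:
  I0: { [P → . c F], [P → . c y n], [P → . y n n], [P → . y y], [P' → . P] }  — shift
  I1: { [P' → P .] }  — accept
  I2: { [F → . / P], [F → . y F c], [P → c . F], [P → c . y n] }  — shift
  I3: { [P → y . n n], [P → y . y] }  — shift
  I4: { [P → y n . n] }  — shift
  I5: { [P → y y .] }  — reduce
  I6: { [P → y n n .] }  — reduce
  I7: { [F → / . P], [P → . c F], [P → . c y n], [P → . y n n], [P → . y y] }  — shift
  I8: { [P → c F .] }  — reduce
  I9: { [F → . / P], [F → . y F c], [F → y . F c], [P → c y . n] }  — shift
  I10: { [F → y F . c] }  — shift
  I11: { [P → c y n .] }  — reduce
  I12: { [F → . / P], [F → . y F c], [F → y . F c] }  — shift
  I13: { [F → y F c .] }  — reduce
  I14: { [F → / P .] }  — reduce

No state contains more than one complete item.

Answer: No reduce-reduce conflicts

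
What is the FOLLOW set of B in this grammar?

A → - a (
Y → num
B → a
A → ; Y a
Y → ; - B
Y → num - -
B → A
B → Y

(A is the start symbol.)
To compute FOLLOW(B), find every occurrence of B on a right-hand side N → α B β: add FIRST(β) \ {ε}, and if β is empty or nullable also add FOLLOW(N). Iterate to a fixed point.

In Y → ; - B: B is at the end, add FOLLOW(Y)

The FOLLOW sets referred to above (computed the same way, to a fixed point):
  FOLLOW(Y) = { 'a' }

Taking the union: FOLLOW(B) = { 'a' }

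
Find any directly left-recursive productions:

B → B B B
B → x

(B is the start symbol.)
Yes, B is left-recursive

B → B B B: LEFT RECURSIVE (starts with B)
B → x: starts with x

The grammar has direct left recursion on: B.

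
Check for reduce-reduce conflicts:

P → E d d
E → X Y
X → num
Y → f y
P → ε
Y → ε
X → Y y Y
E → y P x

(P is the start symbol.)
Yes — I0: [P → .] vs [Y → .]; I7: [P → .] vs [Y → .]

Augment with P' → P and build the canonical LR(0) collection (I0 = CLOSURE({[P' → . P]}), then GOTO on every symbol after a dot until no new states appear). It has 16 states:
  I0: { [E → . X Y], [E → . y P x], [P → . E d d], [P → .], [P' → . P], [X → . Y y Y], [X → . num], [Y → . f y], [Y → .] }  — shift, 2 reduces
  I1: { [P → E . d d] }  — shift
  I2: { [P' → P .] }  — accept
  I3: { [E → X . Y], [Y → . f y], [Y → .] }  — shift, reduce
  I4: { [X → Y . y Y] }  — shift
  I5: { [Y → f . y] }  — shift
  I6: { [X → num .] }  — reduce
  I7: { [E → . X Y], [E → . y P x], [E → y . P x], [P → . E d d], [P → .], [X → . Y y Y], [X → . num], [Y → . f y], [Y → .] }  — shift, 2 reduces
  I8: { [E → y P . x] }  — shift
  I9: { [E → y P x .] }  — reduce
  I10: { [Y → f y .] }  — reduce
  I11: { [X → Y y . Y], [Y → . f y], [Y → .] }  — shift, reduce
  I12: { [X → Y y Y .] }  — reduce
  I13: { [E → X Y .] }  — reduce
  I14: { [P → E d . d] }  — shift
  I15: { [P → E d d .] }  — reduce

I0 contains complete items [P → .], [Y → .] — reduce-reduce conflict.
I7 contains complete items [P → .], [Y → .] — reduce-reduce conflict.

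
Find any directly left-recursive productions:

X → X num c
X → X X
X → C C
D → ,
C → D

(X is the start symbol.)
Direct left recursion occurs when N → N α for some non-terminal N (the right-hand side begins with the left-hand side itself).

X → X num c: LEFT RECURSIVE (starts with X)
X → X X: LEFT RECURSIVE (starts with X)
X → C C: starts with C
D → ,: starts with ','
C → D: starts with D

The grammar has direct left recursion on: X.

Answer: Yes, X is left-recursive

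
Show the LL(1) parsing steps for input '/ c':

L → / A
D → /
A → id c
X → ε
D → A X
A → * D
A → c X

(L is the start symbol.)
LL(1) parsing maintains a stack (initially the start symbol over $) and the input. At each step: if the stack top is a terminal, match it against the current input token; if it is a non-terminal N, replace it with the RHS of M[N, lookahead] (the unique production whose predict set contains the lookahead).

Stack is shown with the top on the left.

Stack  Input  Action
--------------------
L $    / c $  output L → / A
/ A $  / c $  match '/'
A $    c $    output A → c X
c X $  c $    match 'c'
X $    $      output X → ε
$      $      accept

The string is accepted.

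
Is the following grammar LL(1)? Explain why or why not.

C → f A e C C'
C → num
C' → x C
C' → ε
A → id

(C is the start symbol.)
A grammar is LL(1) if for each non-terminal N with multiple productions, the predict sets of those productions are pairwise disjoint, where PREDICT(N → α) = (FIRST(α) \ {ε}) ∪ (FOLLOW(N) if α ⇒* ε).

Relevant sets:
  FOLLOW(C') = { $, 'x' }

For C:
  PREDICT(C → f A e C C') = { 'f' }
  PREDICT(C → num) = { 'num' }
For C':
  PREDICT(C' → x C) = { 'x' }
  PREDICT(C' → ε) = { $, 'x' }
A has a single production, so nothing to check there.

Conflict found: Predict set conflict for C': { 'x' }
The grammar is NOT LL(1).

Answer: No. Predict set conflict for C': { 'x' }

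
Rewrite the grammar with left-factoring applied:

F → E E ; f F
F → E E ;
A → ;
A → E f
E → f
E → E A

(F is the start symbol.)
F → E E ; F'
F' → f F
F' → ε
A → ;
A → E f
E → f
E → E A

Left-factoring transforms A → αβ₁ | αβ₂ into A → αA' and A' → β₁ | β₂
(α is the longest common prefix among the alternatives). Repeat until
no nonterminal has two alternatives with a common prefix.

Round 1: F has alternatives sharing prefix 'E E ;'. Introduce F': F → E E ; F'
  Add: F' → f F
  Add: F' → ε

No remaining common prefixes — done.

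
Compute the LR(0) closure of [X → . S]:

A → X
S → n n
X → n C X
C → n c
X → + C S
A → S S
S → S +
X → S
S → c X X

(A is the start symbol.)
{ [S → . S +], [S → . c X X], [S → . n n], [X → . S] }

Start with: [X → . S]
  [X → . S] has the dot before S: add [S → . n n], [S → . S +], [S → . c X X]
No further items can be added.

CLOSURE = { [S → . S +], [S → . c X X], [S → . n n], [X → . S] }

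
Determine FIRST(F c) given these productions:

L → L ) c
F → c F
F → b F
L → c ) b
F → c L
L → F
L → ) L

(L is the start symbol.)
{ 'b', 'c' }

FIRST sets of the non-terminals involved (from the grammar, by fixed-point iteration):
  FIRST(F) = { 'b', 'c' }

To compute FIRST(F c), process the symbols left to right:
Symbol F is a non-terminal. Add FIRST(F) \ {ε} = { 'b', 'c' }
F is not nullable (ε ∉ FIRST(F)), so stop here.
FIRST(F c) = { 'b', 'c' }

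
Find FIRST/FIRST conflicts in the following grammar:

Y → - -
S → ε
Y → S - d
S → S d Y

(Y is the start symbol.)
FIRST sets of the non-terminals at (or reachable through a nullable prefix from) the front of some alternative:
  FIRST(S) = { 'd', ε }

Productions for Y:
  Y → - -: FIRST = { '-' }
  Y → S - d: FIRST = { '-', 'd' }
Productions for S:
  S → ε: FIRST = { ε }
  S → S d Y: FIRST = { 'd' }

Conflict for Y: Y → - - and Y → S - d
  Overlap: { '-' }

Answer: Yes. Y → '-' '-' / Y → S '-' d on { '-' }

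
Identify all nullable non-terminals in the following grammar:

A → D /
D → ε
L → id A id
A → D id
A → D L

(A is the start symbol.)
{ 'D' }

ε-productions: D → ε
So D is immediately nullable.
No further non-terminal can be added: every production for the remaining non-terminals contains a terminal or a non-nullable non-terminal.
Nullable = { 'D' }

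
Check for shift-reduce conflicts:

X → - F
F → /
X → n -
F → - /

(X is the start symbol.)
A shift-reduce conflict occurs when an LR(0) state has both:
  - a complete (reduce) item [A → α .] (dot at the end), and
  - a shift item [B → β . c γ] (dot before a terminal).

Augment with X' → X and build the canonical LR(0) collection (I0 = CLOSURE({[X' → . X]}), then GOTO on every symbol after a dot until no new states appear). It has 9 states:
  I0: { [X → . - F], [X → . n -], [X' → . X] }  — shift
  I1: { [F → . - /], [F → . /], [X → - . F] }  — shift
  I2: { [X' → X .] }  — accept
  I3: { [X → n . -] }  — shift
  I4: { [X → n - .] }  — reduce
  I5: { [F → - . /] }  — shift
  I6: { [F → / .] }  — reduce
  I7: { [X → - F .] }  — reduce
  I8: { [F → - / .] }  — reduce

No state contains both a complete item and a shift item.

Answer: No shift-reduce conflicts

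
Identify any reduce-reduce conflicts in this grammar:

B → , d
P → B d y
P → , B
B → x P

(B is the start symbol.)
A reduce-reduce conflict occurs when an LR(0) state has two complete items [A → α .] and [B → β .] — both call for a reduction, and with no lookahead the parser cannot choose between them.

Augment with B' → B and build the canonical LR(0) collection (I0 = CLOSURE({[B' → . B]}), then GOTO on every symbol after a dot until no new states appear). It has 11 states:
  I0: { [B → . , d], [B → . x P], [B' → . B] }  — shift
  I1: { [B → , . d] }  — shift
  I2: { [B' → B .] }  — accept
  I3: { [B → . , d], [B → . x P], [B → x . P], [P → . , B], [P → . B d y] }  — shift
  I4: { [B → , . d], [B → . , d], [B → . x P], [P → , . B] }  — shift
  I5: { [P → B . d y] }  — shift
  I6: { [B → x P .] }  — reduce
  I7: { [P → B d . y] }  — shift
  I8: { [P → B d y .] }  — reduce
  I9: { [P → , B .] }  — reduce
  I10: { [B → , d .] }  — reduce

No state contains more than one complete item.

Answer: No reduce-reduce conflicts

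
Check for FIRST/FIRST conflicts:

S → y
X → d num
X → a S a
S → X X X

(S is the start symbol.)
FIRST sets of the non-terminals at (or reachable through a nullable prefix from) the front of some alternative:
  FIRST(X) = { 'a', 'd' }

Productions for S:
  S → y: FIRST = { 'y' }
  S → X X X: FIRST = { 'a', 'd' }
Productions for X:
  X → d num: FIRST = { 'd' }
  X → a S a: FIRST = { 'a' }

All alternatives of each non-terminal have pairwise disjoint FIRST sets.

Answer: No FIRST/FIRST conflicts.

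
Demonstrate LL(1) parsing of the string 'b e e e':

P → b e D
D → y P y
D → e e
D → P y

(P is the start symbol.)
LL(1) parsing maintains a stack (initially the start symbol over $) and the input. At each step: if the stack top is a terminal, match it against the current input token; if it is a non-terminal N, replace it with the RHS of M[N, lookahead] (the unique production whose predict set contains the lookahead).

Stack is shown with the top on the left.

Stack    Input      Action
--------------------------
P $      b e e e $  output P → b e D
b e D $  b e e e $  match 'b'
e D $    e e e $    match 'e'
D $      e e $      output D → e e
e e $    e e $      match 'e'
e $      e $        match 'e'
$        $          accept

The string is accepted.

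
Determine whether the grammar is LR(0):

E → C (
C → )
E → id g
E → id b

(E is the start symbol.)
Yes, the grammar is LR(0)

A grammar is LR(0) if no state in the canonical LR(0) collection has:
  - both a shift item (dot before a terminal) and a complete item (shift-reduce conflict), or
  - two or more complete items (reduce-reduce conflict; the accept item [E' → E .] counts as a complete item here).

Augment with E' → E and build the canonical LR(0) collection (I0 = CLOSURE({[E' → . E]}), then GOTO on every symbol after a dot until no new states appear). It has 8 states:
  I0: { [C → . )], [E → . C (], [E → . id b], [E → . id g], [E' → . E] }  — shift
  I1: { [C → ) .] }  — reduce
  I2: { [E → C . (] }  — shift
  I3: { [E' → E .] }  — accept
  I4: { [E → id . b], [E → id . g] }  — shift
  I5: { [E → id b .] }  — reduce
  I6: { [E → id g .] }  — reduce
  I7: { [E → C ( .] }  — reduce

Every state is either a pure shift/goto state or contains exactly one complete item and nothing to shift — no conflicts. The grammar is LR(0).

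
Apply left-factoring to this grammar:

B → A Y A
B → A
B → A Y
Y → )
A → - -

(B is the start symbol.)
B → A B'
B' → Y B''
B'' → A
B'' → ε
B' → ε
Y → )
A → - -

Left-factoring transforms A → αβ₁ | αβ₂ into A → αA' and A' → β₁ | β₂
(α is the longest common prefix among the alternatives). Repeat until
no nonterminal has two alternatives with a common prefix.

Round 1: B has alternatives sharing prefix 'A'. Introduce B': B → A B'
  Add: B' → Y A
  Add: B' → ε
  Add: B' → Y

Round 2: B' has alternatives sharing prefix 'Y'. Introduce B'': B' → Y B''
  Add: B'' → A
  Add: B'' → ε

No remaining common prefixes — done.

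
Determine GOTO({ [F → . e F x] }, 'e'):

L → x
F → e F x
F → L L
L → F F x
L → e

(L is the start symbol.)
{ [F → . L L], [F → . e F x], [F → e . F x], [L → . F F x], [L → . e], [L → . x] }

GOTO(I, 'e') = CLOSURE({ [A → αX.β] : [A → α.Xβ] ∈ I, X = 'e' })

Items with dot before 'e', with the dot advanced:
  [F → . e F x] → [F → e . F x]
Closure of the advanced items:
  [F → e . F x] has the dot before F: add [F → . e F x], [F → . L L]
  [F → . L L] has the dot before L: add [L → . x], [L → . F F x], [L → . e]

GOTO = { [F → . L L], [F → . e F x], [F → e . F x], [L → . F F x], [L → . e], [L → . x] }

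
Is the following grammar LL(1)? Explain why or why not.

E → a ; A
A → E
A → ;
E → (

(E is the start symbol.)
Yes, the grammar is LL(1).

Relevant sets:
  FIRST(E) = { '(', 'a' }

For E:
  PREDICT(E → a ';' A) = { 'a' }
  PREDICT(E → '(') = { '(' }
For A:
  PREDICT(A → E) = { '(', 'a' }
  PREDICT(A → ';') = { ';' }

All predict sets are disjoint. The grammar IS LL(1).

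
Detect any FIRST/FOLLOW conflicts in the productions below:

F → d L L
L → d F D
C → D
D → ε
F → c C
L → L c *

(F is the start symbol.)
No FIRST/FOLLOW conflicts.

A FIRST/FOLLOW conflict occurs when a non-terminal N has a nullable alternative N → β (β ⇒* ε) and another alternative N → α with FIRST(α) ∩ FOLLOW(N) ≠ ∅: on such a lookahead the parser cannot decide between expanding α and letting N vanish via β.

Nullable non-terminals: C, D.
C has a nullable alternative but only one production, so nothing to check.
D has a nullable alternative but only one production, so nothing to check.

F, L have no nullable alternative, so no FIRST/FOLLOW check is needed there.

No FIRST/FOLLOW conflicts found.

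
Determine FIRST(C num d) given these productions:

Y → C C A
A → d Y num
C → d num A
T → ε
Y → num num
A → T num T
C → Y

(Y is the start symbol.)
{ 'd', 'num' }

FIRST sets of the non-terminals involved (from the grammar, by fixed-point iteration):
  FIRST(C) = { 'd', 'num' }

To compute FIRST(C num d), process the symbols left to right:
Symbol C is a non-terminal. Add FIRST(C) \ {ε} = { 'd', 'num' }
C is not nullable (ε ∉ FIRST(C)), so stop here.
FIRST(C num d) = { 'd', 'num' }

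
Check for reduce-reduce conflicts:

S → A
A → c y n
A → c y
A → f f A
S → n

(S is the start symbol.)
A reduce-reduce conflict occurs when an LR(0) state has two complete items [A → α .] and [B → β .] — both call for a reduction, and with no lookahead the parser cannot choose between them.

Augment with S' → S and build the canonical LR(0) collection (I0 = CLOSURE({[S' → . S]}), then GOTO on every symbol after a dot until no new states appear). It has 10 states:
  I0: { [A → . c y n], [A → . c y], [A → . f f A], [S → . A], [S → . n], [S' → . S] }  — shift
  I1: { [S → A .] }  — reduce
  I2: { [S' → S .] }  — accept
  I3: { [A → c . y n], [A → c . y] }  — shift
  I4: { [A → f . f A] }  — shift
  I5: { [S → n .] }  — reduce
  I6: { [A → . c y n], [A → . c y], [A → . f f A], [A → f f . A] }  — shift
  I7: { [A → f f A .] }  — reduce
  I8: { [A → c y . n], [A → c y .] }  — shift, reduce
  I9: { [A → c y n .] }  — reduce

No state contains more than one complete item.

Answer: No reduce-reduce conflicts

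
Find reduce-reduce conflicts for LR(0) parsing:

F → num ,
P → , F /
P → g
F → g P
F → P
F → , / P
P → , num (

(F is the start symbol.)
No reduce-reduce conflicts

Augment with F' → F and build the canonical LR(0) collection (I0 = CLOSURE({[F' → . F]}), then GOTO on every symbol after a dot until no new states appear). It has 16 states:
  I0: { [F → . , / P], [F → . P], [F → . g P], [F → . num ,], [F' → . F], [P → . , F /], [P → . , num (], [P → . g] }  — shift
  I1: { [F → , . / P], [F → . , / P], [F → . P], [F → . g P], [F → . num ,], [P → , . F /], [P → , . num (], [P → . , F /], [P → . , num (], [P → . g] }  — shift
  I2: { [F' → F .] }  — accept
  I3: { [F → P .] }  — reduce
  I4: { [F → g . P], [P → . , F /], [P → . , num (], [P → . g], [P → g .] }  — shift, reduce
  I5: { [F → num . ,] }  — shift
  I6: { [F → num , .] }  — reduce
  I7: { [F → . , / P], [F → . P], [F → . g P], [F → . num ,], [P → , . F /], [P → , . num (], [P → . , F /], [P → . , num (], [P → . g] }  — shift
  I8: { [F → g P .] }  — reduce
  I9: { [P → g .] }  — reduce
  I10: { [P → , F . /] }  — shift
  I11: { [F → num . ,], [P → , num . (] }  — shift
  I12: { [P → , num ( .] }  — reduce
  I13: { [P → , F / .] }  — reduce
  I14: { [F → , / . P], [P → . , F /], [P → . , num (], [P → . g] }  — shift
  I15: { [F → , / P .] }  — reduce

No state contains more than one complete item.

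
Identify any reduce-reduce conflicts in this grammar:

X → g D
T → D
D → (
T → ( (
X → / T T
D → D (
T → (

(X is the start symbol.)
A reduce-reduce conflict occurs when an LR(0) state has two complete items [A → α .] and [B → β .] — both call for a reduction, and with no lookahead the parser cannot choose between them.

Augment with X' → X and build the canonical LR(0) collection (I0 = CLOSURE({[X' → . X]}), then GOTO on every symbol after a dot until no new states appear). It has 12 states:
  I0: { [X → . / T T], [X → . g D], [X' → . X] }  — shift
  I1: { [D → . (], [D → . D (], [T → . ( (], [T → . (], [T → . D], [X → / . T T] }  — shift
  I2: { [X' → X .] }  — accept
  I3: { [D → . (], [D → . D (], [X → g . D] }  — shift
  I4: { [D → ( .] }  — reduce
  I5: { [D → D . (], [X → g D .] }  — shift, reduce
  I6: { [D → D ( .] }  — reduce
  I7: { [D → ( .], [T → ( . (], [T → ( .] }  — shift, 2 reduces
  I8: { [D → D . (], [T → D .] }  — shift, reduce
  I9: { [D → . (], [D → . D (], [T → . ( (], [T → . (], [T → . D], [X → / T . T] }  — shift
  I10: { [X → / T T .] }  — reduce
  I11: { [T → ( ( .] }  — reduce

I7 contains complete items [D → ( .], [T → ( .] — reduce-reduce conflict.

Answer: Yes — I7: [D → ( .] vs [T → ( .]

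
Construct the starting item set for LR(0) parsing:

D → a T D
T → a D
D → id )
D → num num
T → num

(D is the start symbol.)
{ [D → . a T D], [D → . id )], [D → . num num], [D' → . D] }

First, augment the grammar with D' → D
I₀ = CLOSURE({ [D' → . D] }):
  [D' → . D] has the dot before D: add [D → . a T D], [D → . id )], [D → . num num]
No further items can be added.

I₀ = { [D → . a T D], [D → . id )], [D → . num num], [D' → . D] }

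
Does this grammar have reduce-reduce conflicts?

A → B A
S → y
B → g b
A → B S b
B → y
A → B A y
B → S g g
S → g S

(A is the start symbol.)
Augment with A' → A and build the canonical LR(0) collection (I0 = CLOSURE({[A' → . A]}), then GOTO on every symbol after a dot until no new states appear). It has 16 states:
  I0: { [A → . B A y], [A → . B A], [A → . B S b], [A' → . A], [B → . S g g], [B → . g b], [B → . y], [S → . g S], [S → . y] }  — shift
  I1: { [A' → A .] }  — accept
  I2: { [A → . B A y], [A → . B A], [A → . B S b], [A → B . A y], [A → B . A], [A → B . S b], [B → . S g g], [B → . g b], [B → . y], [S → . g S], [S → . y] }  — shift
  I3: { [B → S . g g] }  — shift
  I4: { [B → g . b], [S → . g S], [S → . y], [S → g . S] }  — shift
  I5: { [B → y .], [S → y .] }  — 2 reduces
  I6: { [S → g S .] }  — reduce
  I7: { [B → g b .] }  — reduce
  I8: { [S → . g S], [S → . y], [S → g . S] }  — shift
  I9: { [S → y .] }  — reduce
  I10: { [B → S g . g] }  — shift
  I11: { [B → S g g .] }  — reduce
  I12: { [A → B A . y], [A → B A .] }  — shift, reduce
  I13: { [A → B S . b], [B → S . g g] }  — shift
  I14: { [A → B S b .] }  — reduce
  I15: { [A → B A y .] }  — reduce

I5 contains complete items [B → y .], [S → y .] — reduce-reduce conflict.

Answer: Yes — I5: [B → y .] vs [S → y .]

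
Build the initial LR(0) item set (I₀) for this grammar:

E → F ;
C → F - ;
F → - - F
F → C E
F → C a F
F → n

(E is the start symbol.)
First, augment the grammar with E' → E
I₀ = CLOSURE({ [E' → . E] }):
  [E' → . E] has the dot before E: add [E → . F ;]
  [E → . F ;] has the dot before F: add [F → . - - F], [F → . C E], [F → . C a F], [F → . n]
  [F → . C E] has the dot before C: add [C → . F - ;]
No further items can be added.

I₀ = { [C → . F - ;], [E → . F ;], [E' → . E], [F → . - - F], [F → . C E], [F → . C a F], [F → . n] }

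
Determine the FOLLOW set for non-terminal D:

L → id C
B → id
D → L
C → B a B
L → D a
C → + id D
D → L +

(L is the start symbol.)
To compute FOLLOW(D), find every occurrence of D on a right-hand side N → α D β: add FIRST(β) \ {ε}, and if β is empty or nullable also add FOLLOW(N). Iterate to a fixed point.

In L → D a: D is followed by a, add FIRST(a) \ {ε} = { 'a' }
In C → + id D: D is at the end, add FOLLOW(C)

The FOLLOW sets referred to above (computed the same way, to a fixed point):
  FOLLOW(C) = { $, '+', 'a' }

Taking the union: FOLLOW(D) = { $, '+', 'a' }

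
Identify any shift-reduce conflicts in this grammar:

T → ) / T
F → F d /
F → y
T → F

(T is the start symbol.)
A shift-reduce conflict occurs when an LR(0) state has both:
  - a complete (reduce) item [A → α .] (dot at the end), and
  - a shift item [B → β . c γ] (dot before a terminal).

Augment with T' → T and build the canonical LR(0) collection (I0 = CLOSURE({[T' → . T]}), then GOTO on every symbol after a dot until no new states appear). It has 9 states:
  I0: { [F → . F d /], [F → . y], [T → . ) / T], [T → . F], [T' → . T] }  — shift
  I1: { [T → ) . / T] }  — shift
  I2: { [F → F . d /], [T → F .] }  — shift, reduce
  I3: { [T' → T .] }  — accept
  I4: { [F → y .] }  — reduce
  I5: { [F → F d . /] }  — shift
  I6: { [F → F d / .] }  — reduce
  I7: { [F → . F d /], [F → . y], [T → ) / . T], [T → . ) / T], [T → . F] }  — shift
  I8: { [T → ) / T .] }  — reduce

I2 contains reduce item [T → F .] and shift item [F → F . d /] — shift-reduce conflict.

Answer: Yes — I2: [T → F .] vs [F → F . d /]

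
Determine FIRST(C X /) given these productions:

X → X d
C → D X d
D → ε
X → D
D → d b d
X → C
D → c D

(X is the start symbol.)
FIRST sets of the non-terminals involved (from the grammar, by fixed-point iteration):
  FIRST(C) = { 'c', 'd' }

To compute FIRST(C X /), process the symbols left to right:
Symbol C is a non-terminal. Add FIRST(C) \ {ε} = { 'c', 'd' }
C is not nullable (ε ∉ FIRST(C)), so stop here.
FIRST(C X /) = { 'c', 'd' }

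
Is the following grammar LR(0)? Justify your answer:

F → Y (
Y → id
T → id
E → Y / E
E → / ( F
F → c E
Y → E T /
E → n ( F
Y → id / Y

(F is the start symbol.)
No. Shift-reduce conflict between [Y → id .] and [Y → id . / Y]

A grammar is LR(0) if no state in the canonical LR(0) collection has:
  - both a shift item (dot before a terminal) and a complete item (shift-reduce conflict), or
  - two or more complete items (reduce-reduce conflict; the accept item [F' → F .] counts as a complete item here).

Augment with F' → F and build the canonical LR(0) collection (I0 = CLOSURE({[F' → . F]}), then GOTO on every symbol after a dot until no new states appear). It has 22 states:
  I0: { [E → . / ( F], [E → . Y / E], [E → . n ( F], [F → . Y (], [F → . c E], [F' → . F], [Y → . E T /], [Y → . id / Y], [Y → . id] }  — shift
  I1: { [E → / . ( F] }  — shift
  I2: { [T → . id], [Y → E . T /] }  — shift
  I3: { [F' → F .] }  — accept
  I4: { [E → Y . / E], [F → Y . (] }  — shift
  I5: { [E → . / ( F], [E → . Y / E], [E → . n ( F], [F → c . E], [Y → . E T /], [Y → . id / Y], [Y → . id] }  — shift
  I6: { [Y → id . / Y], [Y → id .] }  — shift, reduce
  I7: { [E → n . ( F] }  — shift
  I8: { [E → . / ( F], [E → . Y / E], [E → . n ( F], [E → n ( . F], [F → . Y (], [F → . c E], [Y → . E T /], [Y → . id / Y], [Y → . id] }  — shift
  I9: { [E → n ( F .] }  — reduce
  I10: { [E → . / ( F], [E → . Y / E], [E → . n ( F], [Y → . E T /], [Y → . id / Y], [Y → . id], [Y → id / . Y] }  — shift
  I11: { [E → Y . / E], [Y → id / Y .] }  — shift, reduce
  I12: { [E → . / ( F], [E → . Y / E], [E → . n ( F], [E → Y / . E], [Y → . E T /], [Y → . id / Y], [Y → . id] }  — shift
  I13: { [E → Y / E .], [T → . id], [Y → E . T /] }  — shift, reduce
  I14: { [E → Y . / E] }  — shift
  I15: { [Y → E T . /] }  — shift
  I16: { [T → id .] }  — reduce
  I17: { [Y → E T / .] }  — reduce
  I18: { [F → c E .], [T → . id], [Y → E . T /] }  — shift, reduce
  I19: { [F → Y ( .] }  — reduce
  I20: { [E → . / ( F], [E → . Y / E], [E → . n ( F], [E → / ( . F], [F → . Y (], [F → . c E], [Y → . E T /], [Y → . id / Y], [Y → . id] }  — shift
  I21: { [E → / ( F .] }  — reduce

Conflict in state I6:
  Shift-reduce conflict between [Y → id .] and [Y → id . / Y]
So the grammar is NOT LR(0).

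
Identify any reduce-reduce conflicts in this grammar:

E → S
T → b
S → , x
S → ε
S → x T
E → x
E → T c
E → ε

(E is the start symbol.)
Yes — I0: [E → .] vs [S → .]

A reduce-reduce conflict occurs when an LR(0) state has two complete items [A → α .] and [B → β .] — both call for a reduction, and with no lookahead the parser cannot choose between them.

Augment with E' → E and build the canonical LR(0) collection (I0 = CLOSURE({[E' → . E]}), then GOTO on every symbol after a dot until no new states appear). It has 10 states:
  I0: { [E → . S], [E → . T c], [E → . x], [E → .], [E' → . E], [S → . , x], [S → . x T], [S → .], [T → . b] }  — shift, 2 reduces
  I1: { [S → , . x] }  — shift
  I2: { [E' → E .] }  — accept
  I3: { [E → S .] }  — reduce
  I4: { [E → T . c] }  — shift
  I5: { [T → b .] }  — reduce
  I6: { [E → x .], [S → x . T], [T → . b] }  — shift, reduce
  I7: { [S → x T .] }  — reduce
  I8: { [E → T c .] }  — reduce
  I9: { [S → , x .] }  — reduce

I0 contains complete items [E → .], [S → .] — reduce-reduce conflict.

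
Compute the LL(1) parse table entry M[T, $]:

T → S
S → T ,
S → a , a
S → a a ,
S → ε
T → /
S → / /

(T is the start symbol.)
To find M[T, $], we find productions for T where $ is in the predict set (PREDICT(N → α) = (FIRST(α) \ {ε}) ∪ (FOLLOW(N) if α ⇒* ε)).

Relevant sets:
  FIRST(S) = { ',', '/', 'a', ε }
  FOLLOW(T) = { $, ',' }

T → S: PREDICT = { $, ',', '/', 'a' }
  $ is in predict set, so this production goes in M[T, $]
T → /: PREDICT = { '/' }

M[T, $] = T → S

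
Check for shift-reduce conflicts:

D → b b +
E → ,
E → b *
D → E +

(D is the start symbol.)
Augment with D' → D and build the canonical LR(0) collection (I0 = CLOSURE({[D' → . D]}), then GOTO on every symbol after a dot until no new states appear). It has 9 states:
  I0: { [D → . E +], [D → . b b +], [D' → . D], [E → . ,], [E → . b *] }  — shift
  I1: { [E → , .] }  — reduce
  I2: { [D' → D .] }  — accept
  I3: { [D → E . +] }  — shift
  I4: { [D → b . b +], [E → b . *] }  — shift
  I5: { [E → b * .] }  — reduce
  I6: { [D → b b . +] }  — shift
  I7: { [D → b b + .] }  — reduce
  I8: { [D → E + .] }  — reduce

No state contains both a complete item and a shift item.

Answer: No shift-reduce conflicts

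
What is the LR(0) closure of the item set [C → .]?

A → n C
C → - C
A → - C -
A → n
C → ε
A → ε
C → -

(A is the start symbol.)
{ [C → .] }

To compute CLOSURE, for each item [A → α.Bβ] where B is a non-terminal, add [B → .γ] for all productions B → γ; repeat for the newly added items until nothing changes.

Start with: [C → .]
The dot is at the end, so nothing is added.

CLOSURE = { [C → .] }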